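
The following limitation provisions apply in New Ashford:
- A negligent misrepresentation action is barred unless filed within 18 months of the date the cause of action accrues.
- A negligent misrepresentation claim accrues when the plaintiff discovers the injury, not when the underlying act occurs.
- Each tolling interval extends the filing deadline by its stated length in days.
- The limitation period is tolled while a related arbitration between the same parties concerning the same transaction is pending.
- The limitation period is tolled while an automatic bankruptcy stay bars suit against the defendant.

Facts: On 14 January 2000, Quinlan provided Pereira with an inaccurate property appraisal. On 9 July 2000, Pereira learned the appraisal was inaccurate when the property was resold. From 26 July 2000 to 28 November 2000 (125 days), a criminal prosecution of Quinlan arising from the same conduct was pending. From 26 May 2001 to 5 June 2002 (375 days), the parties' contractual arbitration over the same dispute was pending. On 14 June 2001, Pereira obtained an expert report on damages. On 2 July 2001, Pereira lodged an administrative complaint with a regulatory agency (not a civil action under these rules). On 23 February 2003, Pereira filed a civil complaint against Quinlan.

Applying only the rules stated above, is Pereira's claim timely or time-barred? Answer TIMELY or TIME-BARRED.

Under the discovery rule, the claim accrued on 9 July 2000, when Pereira discovered the injury — not on the 14 January 2000 date of the underlying act.
The untolled deadline — 18 months after 9 July 2000 — is 9 January 2002.
Because the pending related arbitration ran from 26 May 2001 to 5 June 2002, the deadline is extended by 375 days to 19 January 2003.
Although a criminal prosecution ran from 26 July 2000 to 28 November 2000, the stated rules do not make that a tolling event, so it is disregarded.
Nothing else in the chronology tolls or restarts the period.
Filing on 23 February 2003 missed the 19 January 2003 deadline — the action is time-barred.

TIME-BARRED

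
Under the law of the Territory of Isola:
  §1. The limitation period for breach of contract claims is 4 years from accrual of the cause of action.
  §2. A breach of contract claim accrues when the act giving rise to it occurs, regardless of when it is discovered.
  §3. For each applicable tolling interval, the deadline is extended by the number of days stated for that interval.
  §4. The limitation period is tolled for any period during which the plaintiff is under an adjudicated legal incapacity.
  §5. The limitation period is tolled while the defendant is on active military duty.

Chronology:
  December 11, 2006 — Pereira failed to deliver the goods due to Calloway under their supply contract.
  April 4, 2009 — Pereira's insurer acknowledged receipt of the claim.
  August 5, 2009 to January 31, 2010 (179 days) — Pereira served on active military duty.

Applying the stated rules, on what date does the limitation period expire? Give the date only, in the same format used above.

June 8, 2011

The limitation period began to run on December 11, 2006.
Adding the 4 years base period to December 11, 2006 gives a deadline of December 11, 2010, before any tolling.
The period was tolled for 179 days by the defendant's active military service (August 5, 2009 to January 31, 2010), pushing the deadline to June 8, 2011.
None of the other events listed affects the running of the period under the stated rules.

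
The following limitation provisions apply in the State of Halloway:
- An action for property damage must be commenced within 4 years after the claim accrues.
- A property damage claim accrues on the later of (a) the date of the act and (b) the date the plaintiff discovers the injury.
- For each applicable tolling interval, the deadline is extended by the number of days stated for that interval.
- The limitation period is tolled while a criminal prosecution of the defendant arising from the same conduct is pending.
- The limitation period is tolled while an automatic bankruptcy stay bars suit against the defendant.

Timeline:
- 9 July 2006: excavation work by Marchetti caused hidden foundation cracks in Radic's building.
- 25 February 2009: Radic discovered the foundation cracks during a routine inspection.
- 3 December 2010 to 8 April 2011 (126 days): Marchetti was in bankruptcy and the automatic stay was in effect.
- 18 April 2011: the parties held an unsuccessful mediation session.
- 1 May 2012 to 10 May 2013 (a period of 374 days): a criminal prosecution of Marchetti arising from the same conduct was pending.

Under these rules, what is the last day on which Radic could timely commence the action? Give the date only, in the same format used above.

10 July 2014

The claim accrued on 25 February 2009 — the later of the 9 July 2006 act and the 25 February 2009 discovery.
4 years from 25 February 2009 is 25 February 2013.
Because the automatic bankruptcy stay ran from 3 December 2010 to 8 April 2011, the deadline is extended by 126 days to 1 July 2013.
The period was tolled for 374 days by the pending criminal prosecution (1 May 2012 to 10 May 2013), pushing the deadline to 10 July 2014.
Nothing else in the chronology tolls or restarts the period.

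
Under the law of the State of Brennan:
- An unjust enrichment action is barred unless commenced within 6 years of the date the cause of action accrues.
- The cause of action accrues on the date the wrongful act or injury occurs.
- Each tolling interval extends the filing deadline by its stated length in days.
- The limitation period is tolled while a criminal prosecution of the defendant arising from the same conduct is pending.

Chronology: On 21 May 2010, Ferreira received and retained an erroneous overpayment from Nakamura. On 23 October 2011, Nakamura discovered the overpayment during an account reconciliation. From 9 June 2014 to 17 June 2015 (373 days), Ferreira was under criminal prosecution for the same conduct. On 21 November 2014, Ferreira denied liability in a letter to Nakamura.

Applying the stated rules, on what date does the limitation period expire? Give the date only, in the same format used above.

Because the rule ties accrual to occurrence, the claim accrued on 21 May 2010, not on the 23 October 2011 discovery date.
6 years from 21 May 2010 is 21 May 2016.
The pending criminal prosecution from 9 June 2014 to 17 June 2015 tolled the period for 373 days, extending the deadline to 29 May 2017.
The other events in the timeline have no effect on the limitation period under the stated rules.

29 May 2017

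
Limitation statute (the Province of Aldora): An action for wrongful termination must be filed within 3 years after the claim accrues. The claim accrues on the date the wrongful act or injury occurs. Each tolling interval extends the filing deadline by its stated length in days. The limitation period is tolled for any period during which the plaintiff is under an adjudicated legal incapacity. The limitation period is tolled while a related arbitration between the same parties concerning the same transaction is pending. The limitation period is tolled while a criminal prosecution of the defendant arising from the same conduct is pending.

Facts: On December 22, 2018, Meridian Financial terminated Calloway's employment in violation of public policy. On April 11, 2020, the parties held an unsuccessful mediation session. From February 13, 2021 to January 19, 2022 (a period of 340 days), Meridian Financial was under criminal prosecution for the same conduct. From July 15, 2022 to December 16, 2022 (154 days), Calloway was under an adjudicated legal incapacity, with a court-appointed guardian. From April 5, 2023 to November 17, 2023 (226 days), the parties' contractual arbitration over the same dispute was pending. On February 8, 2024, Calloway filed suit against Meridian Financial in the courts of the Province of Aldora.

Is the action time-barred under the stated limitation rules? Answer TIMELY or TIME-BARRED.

TIME-BARRED

The claim accrued on December 22, 2018, the date of the act.
The untolled deadline — 3 years after December 22, 2018 — is December 22, 2021.
The period was tolled for 340 days by the pending criminal prosecution (February 13, 2021 to January 19, 2022), pushing the deadline to November 27, 2022.
The period was tolled for 154 days by the plaintiff's legal incapacity (July 15, 2022 to December 16, 2022), pushing the deadline to April 30, 2023.
Because the pending related arbitration ran from April 5, 2023 to November 17, 2023, the deadline is extended by 226 days to December 12, 2023.
The other events in the timeline have no effect on the limitation period under the stated rules.
Filing on February 8, 2024 missed the December 12, 2023 deadline — the action is time-barred.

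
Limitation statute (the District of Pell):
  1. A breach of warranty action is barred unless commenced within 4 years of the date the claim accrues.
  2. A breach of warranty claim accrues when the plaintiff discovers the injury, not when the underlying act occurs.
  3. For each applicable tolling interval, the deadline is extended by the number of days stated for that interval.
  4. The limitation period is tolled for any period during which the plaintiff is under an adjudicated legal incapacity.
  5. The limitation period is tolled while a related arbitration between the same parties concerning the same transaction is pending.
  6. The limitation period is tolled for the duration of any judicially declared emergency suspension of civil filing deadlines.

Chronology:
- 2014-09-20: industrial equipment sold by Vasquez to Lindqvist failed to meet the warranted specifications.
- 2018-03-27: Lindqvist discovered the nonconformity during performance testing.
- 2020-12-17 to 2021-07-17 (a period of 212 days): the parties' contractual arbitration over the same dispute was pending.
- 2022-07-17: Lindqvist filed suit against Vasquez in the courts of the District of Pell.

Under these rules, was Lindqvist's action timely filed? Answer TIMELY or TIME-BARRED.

Under the discovery rule, the claim accrued on 2018-03-27, when Lindqvist discovered the injury — not on the 2014-09-20 date of the underlying act.
The untolled deadline — 4 years after 2018-03-27 — is 2022-03-27.
The pending related arbitration from 2020-12-17 to 2021-07-17 tolled the period for 212 days, extending the deadline to 2022-10-25.
The 2022-07-17 filing precedes the 2022-10-25 deadline; the claim is timely.

TIMELY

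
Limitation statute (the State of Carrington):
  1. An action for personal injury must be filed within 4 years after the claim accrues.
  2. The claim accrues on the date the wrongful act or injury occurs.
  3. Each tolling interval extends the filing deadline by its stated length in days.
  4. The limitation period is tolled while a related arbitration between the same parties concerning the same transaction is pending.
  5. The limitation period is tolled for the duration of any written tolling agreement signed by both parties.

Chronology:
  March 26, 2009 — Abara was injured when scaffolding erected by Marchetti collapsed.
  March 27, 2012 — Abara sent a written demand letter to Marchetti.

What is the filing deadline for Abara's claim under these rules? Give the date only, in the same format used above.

March 26, 2013

The limitation period began to run on March 26, 2009.
Adding the 4 years base period to March 26, 2009 gives a deadline of March 26, 2013, before any tolling.
Nothing else in the chronology tolls or restarts the period.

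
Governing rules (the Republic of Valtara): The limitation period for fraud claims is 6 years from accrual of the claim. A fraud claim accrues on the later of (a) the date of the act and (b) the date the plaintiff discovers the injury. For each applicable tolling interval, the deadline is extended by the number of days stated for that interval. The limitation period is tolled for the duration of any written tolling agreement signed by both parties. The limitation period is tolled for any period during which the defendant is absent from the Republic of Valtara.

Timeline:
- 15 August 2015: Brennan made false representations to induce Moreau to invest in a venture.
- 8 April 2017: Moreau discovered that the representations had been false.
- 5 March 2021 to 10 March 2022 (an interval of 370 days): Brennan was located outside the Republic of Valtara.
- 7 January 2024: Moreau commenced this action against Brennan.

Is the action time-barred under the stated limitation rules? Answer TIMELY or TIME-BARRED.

Taking the later of the act (15 August 2015) and discovery (8 April 2017), the claim accrued on 8 April 2017.
The untolled deadline — 6 years after 8 April 2017 — is 8 April 2023.
The defendant's absence from the jurisdiction from 5 March 2021 to 10 March 2022 tolled the period for 370 days, extending the deadline to 12 April 2024.
Moreau filed on 7 January 2024, before the 12 April 2024 deadline, so the action is timely.

TIMELY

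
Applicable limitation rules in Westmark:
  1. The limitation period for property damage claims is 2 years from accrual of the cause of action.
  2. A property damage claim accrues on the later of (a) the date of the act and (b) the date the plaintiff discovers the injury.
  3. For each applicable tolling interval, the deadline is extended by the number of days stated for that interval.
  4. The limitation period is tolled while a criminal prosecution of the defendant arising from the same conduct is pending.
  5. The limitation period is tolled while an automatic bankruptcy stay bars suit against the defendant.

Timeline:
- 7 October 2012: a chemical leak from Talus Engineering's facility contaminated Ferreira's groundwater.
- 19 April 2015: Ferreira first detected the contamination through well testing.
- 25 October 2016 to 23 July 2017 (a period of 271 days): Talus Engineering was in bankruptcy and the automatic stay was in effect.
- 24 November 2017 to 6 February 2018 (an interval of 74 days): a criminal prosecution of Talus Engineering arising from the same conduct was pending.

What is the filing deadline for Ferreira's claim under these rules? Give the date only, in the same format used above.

The claim accrued on 19 April 2015 — the later of the 7 October 2012 act and the 19 April 2015 discovery.
2 years from 19 April 2015 is 19 April 2017.
Because the automatic bankruptcy stay ran from 25 October 2016 to 23 July 2017, the deadline is extended by 271 days to 15 January 2018.
Because the pending criminal prosecution ran from 24 November 2017 to 6 February 2018, the deadline is extended by 74 days to 30 March 2018.

30 March 2018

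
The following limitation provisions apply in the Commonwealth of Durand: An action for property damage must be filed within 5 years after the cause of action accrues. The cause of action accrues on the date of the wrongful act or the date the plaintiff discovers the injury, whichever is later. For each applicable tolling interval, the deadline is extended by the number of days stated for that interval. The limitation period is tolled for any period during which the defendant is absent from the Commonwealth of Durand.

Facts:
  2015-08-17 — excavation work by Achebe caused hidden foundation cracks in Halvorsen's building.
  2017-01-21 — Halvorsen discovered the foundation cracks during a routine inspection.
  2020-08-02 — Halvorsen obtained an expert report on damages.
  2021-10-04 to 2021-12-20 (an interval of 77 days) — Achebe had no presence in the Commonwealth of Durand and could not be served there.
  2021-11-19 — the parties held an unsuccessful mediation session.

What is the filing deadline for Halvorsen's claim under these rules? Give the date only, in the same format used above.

The claim accrued on 2017-01-21 — the later of the 2015-08-17 act and the 2017-01-21 discovery.
The untolled deadline — 5 years after 2017-01-21 — is 2022-01-21.
The period was tolled for 77 days by the defendant's absence from the jurisdiction (2021-10-04 to 2021-12-20), pushing the deadline to 2022-04-08.
Nothing else in the chronology tolls or restarts the period.

2022-04-08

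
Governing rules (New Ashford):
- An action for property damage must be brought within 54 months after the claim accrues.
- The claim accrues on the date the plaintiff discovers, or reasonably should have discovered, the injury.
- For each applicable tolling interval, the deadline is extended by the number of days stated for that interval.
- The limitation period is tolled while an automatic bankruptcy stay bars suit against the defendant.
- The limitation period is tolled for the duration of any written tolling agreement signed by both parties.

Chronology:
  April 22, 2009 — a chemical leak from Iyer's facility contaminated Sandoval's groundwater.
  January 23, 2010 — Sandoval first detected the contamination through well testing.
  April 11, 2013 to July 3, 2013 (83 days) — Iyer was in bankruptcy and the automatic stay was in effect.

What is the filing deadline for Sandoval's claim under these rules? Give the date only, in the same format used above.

The claim did not accrue until Sandoval discovered the injury on January 23, 2010; the April 22, 2009 act date does not start the clock under the stated rule.
Adding the 54 months base period to January 23, 2010 gives a deadline of July 23, 2014, before any tolling.
Because the automatic bankruptcy stay ran from April 11, 2013 to July 3, 2013, the deadline is extended by 83 days to October 14, 2014.

October 14, 2014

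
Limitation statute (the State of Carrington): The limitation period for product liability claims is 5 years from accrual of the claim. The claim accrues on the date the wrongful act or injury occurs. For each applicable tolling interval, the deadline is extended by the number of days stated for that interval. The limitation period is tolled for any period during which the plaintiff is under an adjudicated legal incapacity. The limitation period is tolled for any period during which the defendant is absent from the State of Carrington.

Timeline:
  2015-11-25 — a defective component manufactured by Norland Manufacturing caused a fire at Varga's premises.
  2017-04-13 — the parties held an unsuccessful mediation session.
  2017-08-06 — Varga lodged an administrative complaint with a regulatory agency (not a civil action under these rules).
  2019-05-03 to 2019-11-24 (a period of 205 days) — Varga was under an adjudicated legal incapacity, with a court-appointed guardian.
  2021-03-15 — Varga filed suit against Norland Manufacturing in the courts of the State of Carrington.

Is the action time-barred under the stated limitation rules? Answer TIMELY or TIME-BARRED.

TIMELY

The claim accrued on 2015-11-25, when the wrongful act occurred.
5 years from 2015-11-25 is 2020-11-25.
The plaintiff's legal incapacity from 2019-05-03 to 2019-11-24 tolled the period for 205 days, extending the deadline to 2021-06-18.
None of the other events listed affects the running of the period under the stated rules.
Filing on 2021-03-15 beat the 2021-06-18 deadline — the action is timely.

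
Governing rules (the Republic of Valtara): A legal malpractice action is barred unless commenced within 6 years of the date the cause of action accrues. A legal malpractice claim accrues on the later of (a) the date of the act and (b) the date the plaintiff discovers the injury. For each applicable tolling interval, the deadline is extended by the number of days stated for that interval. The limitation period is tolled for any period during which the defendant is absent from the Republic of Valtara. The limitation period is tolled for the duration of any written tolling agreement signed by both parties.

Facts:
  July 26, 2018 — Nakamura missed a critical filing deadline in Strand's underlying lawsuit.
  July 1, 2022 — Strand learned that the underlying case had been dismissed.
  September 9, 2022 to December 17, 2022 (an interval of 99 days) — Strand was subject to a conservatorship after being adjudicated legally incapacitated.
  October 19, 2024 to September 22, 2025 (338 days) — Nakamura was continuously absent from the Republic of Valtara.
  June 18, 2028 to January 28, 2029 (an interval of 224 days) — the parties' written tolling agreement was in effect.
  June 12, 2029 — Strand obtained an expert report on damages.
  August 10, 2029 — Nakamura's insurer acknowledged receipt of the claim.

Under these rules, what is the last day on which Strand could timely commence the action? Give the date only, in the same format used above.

The claim accrued on July 1, 2022 — the later of the July 26, 2018 act and the July 1, 2022 discovery.
The untolled deadline — 6 years after July 1, 2022 — is July 1, 2028.
The period was tolled for 338 days by the defendant's absence from the jurisdiction (October 19, 2024 to September 22, 2025), pushing the deadline to June 4, 2029.
Because the written tolling agreement ran from June 18, 2028 to January 28, 2029, the deadline is extended by 224 days to January 14, 2030.
No stated provision tolls the period for the plaintiff's incapacity, so the interval from September 9, 2022 to December 17, 2022 has no effect on the deadline.
The other events in the timeline have no effect on the limitation period under the stated rules.

January 14, 2030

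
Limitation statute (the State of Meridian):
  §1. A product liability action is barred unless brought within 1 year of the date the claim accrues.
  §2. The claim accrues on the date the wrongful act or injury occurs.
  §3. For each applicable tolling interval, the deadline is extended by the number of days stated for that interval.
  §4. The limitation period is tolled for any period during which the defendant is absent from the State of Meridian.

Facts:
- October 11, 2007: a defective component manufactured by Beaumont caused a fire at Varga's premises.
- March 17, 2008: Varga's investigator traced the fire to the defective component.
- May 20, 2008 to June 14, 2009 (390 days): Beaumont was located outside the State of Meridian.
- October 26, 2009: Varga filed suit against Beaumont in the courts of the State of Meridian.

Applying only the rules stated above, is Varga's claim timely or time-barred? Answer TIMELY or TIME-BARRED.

Because the rule ties accrual to occurrence, the claim accrued on October 11, 2007, not on the March 17, 2008 discovery date.
1 year from October 11, 2007 is October 11, 2008.
The defendant's absence from the jurisdiction from May 20, 2008 to June 14, 2009 tolled the period for 390 days, extending the deadline to November 5, 2009.
Varga filed on October 26, 2009, before the November 5, 2009 deadline, so the action is timely.

TIMELY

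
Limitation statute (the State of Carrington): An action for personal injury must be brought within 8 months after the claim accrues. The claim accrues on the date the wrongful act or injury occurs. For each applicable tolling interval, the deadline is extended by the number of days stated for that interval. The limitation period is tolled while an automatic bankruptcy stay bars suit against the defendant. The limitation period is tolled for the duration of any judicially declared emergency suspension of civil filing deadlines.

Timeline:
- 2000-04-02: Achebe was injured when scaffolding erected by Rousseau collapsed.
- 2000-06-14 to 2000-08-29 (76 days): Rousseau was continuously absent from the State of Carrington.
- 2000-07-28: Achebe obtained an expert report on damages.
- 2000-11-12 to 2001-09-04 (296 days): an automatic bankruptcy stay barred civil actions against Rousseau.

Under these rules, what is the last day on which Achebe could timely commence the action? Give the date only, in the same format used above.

2001-09-24

The limitation period began to run on 2000-04-02.
Adding the 8 months base period to 2000-04-02 gives a deadline of 2000-12-02, before any tolling.
The period was tolled for 296 days by the automatic bankruptcy stay (2000-11-12 to 2001-09-04), pushing the deadline to 2001-09-24.
Although the defendant's absence ran from 2000-06-14 to 2000-08-29, the stated rules do not make that a tolling event, so it is disregarded.
Nothing else in the chronology tolls or restarts the period.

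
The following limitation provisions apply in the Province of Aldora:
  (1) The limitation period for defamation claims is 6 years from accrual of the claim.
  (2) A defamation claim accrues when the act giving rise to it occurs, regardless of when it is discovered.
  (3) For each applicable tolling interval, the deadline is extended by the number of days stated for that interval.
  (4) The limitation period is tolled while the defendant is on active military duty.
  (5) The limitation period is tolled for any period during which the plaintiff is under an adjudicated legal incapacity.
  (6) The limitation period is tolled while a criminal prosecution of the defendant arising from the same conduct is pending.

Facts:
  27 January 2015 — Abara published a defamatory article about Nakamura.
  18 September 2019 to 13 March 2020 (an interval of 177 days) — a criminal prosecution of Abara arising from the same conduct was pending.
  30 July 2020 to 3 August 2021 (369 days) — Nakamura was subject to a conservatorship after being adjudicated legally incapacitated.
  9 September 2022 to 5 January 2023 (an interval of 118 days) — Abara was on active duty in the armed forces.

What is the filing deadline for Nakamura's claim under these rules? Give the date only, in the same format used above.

27 July 2022

The claim accrued on 27 January 2015, the date of the act.
Adding the 6 years base period to 27 January 2015 gives a deadline of 27 January 2021, before any tolling.
Because the pending criminal prosecution ran from 18 September 2019 to 13 March 2020, the deadline is extended by 177 days to 23 July 2021.
Because the plaintiff's legal incapacity ran from 30 July 2020 to 3 August 2021, the deadline is extended by 369 days to 27 July 2022.
By the time the defendant's active military service began on 9 September 2022, the limitation period had already expired on 27 July 2022; that interval cannot revive it.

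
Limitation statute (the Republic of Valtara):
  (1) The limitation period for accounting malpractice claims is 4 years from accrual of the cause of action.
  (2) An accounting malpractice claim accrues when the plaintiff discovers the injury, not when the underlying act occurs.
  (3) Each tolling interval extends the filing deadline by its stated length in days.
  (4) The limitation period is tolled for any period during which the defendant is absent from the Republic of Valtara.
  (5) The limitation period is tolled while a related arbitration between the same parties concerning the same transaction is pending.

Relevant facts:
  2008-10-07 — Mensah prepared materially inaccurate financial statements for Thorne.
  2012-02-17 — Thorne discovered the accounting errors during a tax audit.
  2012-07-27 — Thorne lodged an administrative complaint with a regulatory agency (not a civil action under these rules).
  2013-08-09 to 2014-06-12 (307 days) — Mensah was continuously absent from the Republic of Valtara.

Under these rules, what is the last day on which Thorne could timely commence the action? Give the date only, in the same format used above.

Accrual is tied to discovery, so the period began on 2012-02-17 rather than on 2008-10-07 when the act occurred.
The untolled deadline — 4 years after 2012-02-17 — is 2016-02-17.
Because the defendant's absence from the jurisdiction ran from 2013-08-09 to 2014-06-12, the deadline is extended by 307 days to 2016-12-20.
Nothing else in the chronology tolls or restarts the period.

2016-12-20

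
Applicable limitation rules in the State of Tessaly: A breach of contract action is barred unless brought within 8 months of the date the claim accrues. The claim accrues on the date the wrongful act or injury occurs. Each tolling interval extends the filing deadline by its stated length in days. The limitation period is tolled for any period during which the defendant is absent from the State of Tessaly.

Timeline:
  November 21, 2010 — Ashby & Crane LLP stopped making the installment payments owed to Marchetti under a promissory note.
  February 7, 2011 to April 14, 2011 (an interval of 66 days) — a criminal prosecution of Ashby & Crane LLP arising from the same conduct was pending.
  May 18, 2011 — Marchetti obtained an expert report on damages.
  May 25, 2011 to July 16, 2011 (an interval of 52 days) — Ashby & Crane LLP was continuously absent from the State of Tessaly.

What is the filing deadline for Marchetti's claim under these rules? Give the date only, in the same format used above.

The limitation period began to run on November 21, 2010.
The untolled deadline — 8 months after November 21, 2010 — is July 21, 2011.
The period was tolled for 52 days by the defendant's absence from the jurisdiction (May 25, 2011 to July 16, 2011), pushing the deadline to September 11, 2011.
The pending criminal prosecution from February 7, 2011 to April 14, 2011 does not toll the period, because no stated rule makes a criminal prosecution a tolling event.
Nothing else in the chronology tolls or restarts the period.

September 11, 2011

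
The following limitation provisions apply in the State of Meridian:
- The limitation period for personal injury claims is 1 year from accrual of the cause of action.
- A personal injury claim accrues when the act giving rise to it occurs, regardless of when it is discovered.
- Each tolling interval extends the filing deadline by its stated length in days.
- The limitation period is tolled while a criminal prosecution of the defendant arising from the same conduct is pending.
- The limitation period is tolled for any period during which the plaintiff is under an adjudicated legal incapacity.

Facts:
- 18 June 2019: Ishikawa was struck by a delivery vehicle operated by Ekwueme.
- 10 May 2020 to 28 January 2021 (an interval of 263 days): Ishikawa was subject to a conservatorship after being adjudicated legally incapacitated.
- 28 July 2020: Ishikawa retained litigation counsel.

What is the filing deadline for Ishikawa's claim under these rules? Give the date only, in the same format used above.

8 March 2021

The cause of action accrued on 18 June 2019, the date of the act.
1 year from 18 June 2019 is 18 June 2020.
The period was tolled for 263 days by the plaintiff's legal incapacity (10 May 2020 to 28 January 2021), pushing the deadline to 8 March 2021.
None of the other events listed affects the running of the period under the stated rules.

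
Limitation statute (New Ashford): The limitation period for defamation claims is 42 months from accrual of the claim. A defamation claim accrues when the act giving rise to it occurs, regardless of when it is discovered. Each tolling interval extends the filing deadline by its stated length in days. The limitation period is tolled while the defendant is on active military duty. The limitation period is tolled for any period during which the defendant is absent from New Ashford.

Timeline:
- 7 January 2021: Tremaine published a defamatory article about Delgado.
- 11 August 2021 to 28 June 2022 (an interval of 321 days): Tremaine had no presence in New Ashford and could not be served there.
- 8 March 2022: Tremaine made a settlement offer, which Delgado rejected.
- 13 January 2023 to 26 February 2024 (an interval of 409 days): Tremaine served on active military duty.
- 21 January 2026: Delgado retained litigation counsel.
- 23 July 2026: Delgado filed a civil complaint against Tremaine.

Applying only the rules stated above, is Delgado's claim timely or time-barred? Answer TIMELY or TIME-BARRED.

The limitation period began to run on 7 January 2021.
Adding the 42 months base period to 7 January 2021 gives a deadline of 7 July 2024, before any tolling.
The defendant's absence from the jurisdiction from 11 August 2021 to 28 June 2022 tolled the period for 321 days, extending the deadline to 24 May 2025.
Because the defendant's active military service ran from 13 January 2023 to 26 February 2024, the deadline is extended by 409 days to 7 July 2026.
Nothing else in the chronology tolls or restarts the period.
Filing on 23 July 2026 missed the 7 July 2026 deadline — the action is time-barred.

TIME-BARRED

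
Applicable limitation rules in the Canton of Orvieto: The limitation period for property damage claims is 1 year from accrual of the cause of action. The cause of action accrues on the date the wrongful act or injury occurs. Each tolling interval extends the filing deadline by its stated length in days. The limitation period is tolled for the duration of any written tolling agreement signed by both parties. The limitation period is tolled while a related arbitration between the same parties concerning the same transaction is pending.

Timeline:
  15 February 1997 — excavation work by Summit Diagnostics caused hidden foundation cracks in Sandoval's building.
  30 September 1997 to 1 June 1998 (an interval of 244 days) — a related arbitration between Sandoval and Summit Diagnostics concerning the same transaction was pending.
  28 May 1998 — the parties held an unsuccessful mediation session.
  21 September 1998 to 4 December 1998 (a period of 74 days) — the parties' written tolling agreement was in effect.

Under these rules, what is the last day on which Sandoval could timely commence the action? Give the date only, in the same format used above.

The claim accrued on 15 February 1997, when the wrongful act occurred.
Adding the 1 year base period to 15 February 1997 gives a deadline of 15 February 1998, before any tolling.
The period was tolled for 244 days by the pending related arbitration (30 September 1997 to 1 June 1998), pushing the deadline to 17 October 1998.
The written tolling agreement from 21 September 1998 to 4 December 1998 tolled the period for 74 days, extending the deadline to 30 December 1998.
The other events in the timeline have no effect on the limitation period under the stated rules.

30 December 1998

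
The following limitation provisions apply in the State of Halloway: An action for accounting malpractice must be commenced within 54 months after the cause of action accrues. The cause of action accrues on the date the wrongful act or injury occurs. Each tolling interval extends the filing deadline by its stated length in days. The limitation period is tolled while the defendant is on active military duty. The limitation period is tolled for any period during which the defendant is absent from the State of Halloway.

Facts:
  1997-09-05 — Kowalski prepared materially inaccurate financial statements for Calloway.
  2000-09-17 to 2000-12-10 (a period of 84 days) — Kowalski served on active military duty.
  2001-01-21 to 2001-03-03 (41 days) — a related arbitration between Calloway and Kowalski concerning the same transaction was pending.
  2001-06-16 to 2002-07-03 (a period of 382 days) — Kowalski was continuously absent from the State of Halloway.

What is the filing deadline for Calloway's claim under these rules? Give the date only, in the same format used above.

2003-06-14

The limitation period began to run on 1997-09-05.
The untolled deadline — 54 months after 1997-09-05 — is 2002-03-05.
The period was tolled for 84 days by the defendant's active military service (2000-09-17 to 2000-12-10), pushing the deadline to 2002-05-28.
The period was tolled for 382 days by the defendant's absence from the jurisdiction (2001-06-16 to 2002-07-03), pushing the deadline to 2003-06-14.
Although a pending arbitration ran from 2001-01-21 to 2001-03-03, the stated rules do not make that a tolling event, so it is disregarded.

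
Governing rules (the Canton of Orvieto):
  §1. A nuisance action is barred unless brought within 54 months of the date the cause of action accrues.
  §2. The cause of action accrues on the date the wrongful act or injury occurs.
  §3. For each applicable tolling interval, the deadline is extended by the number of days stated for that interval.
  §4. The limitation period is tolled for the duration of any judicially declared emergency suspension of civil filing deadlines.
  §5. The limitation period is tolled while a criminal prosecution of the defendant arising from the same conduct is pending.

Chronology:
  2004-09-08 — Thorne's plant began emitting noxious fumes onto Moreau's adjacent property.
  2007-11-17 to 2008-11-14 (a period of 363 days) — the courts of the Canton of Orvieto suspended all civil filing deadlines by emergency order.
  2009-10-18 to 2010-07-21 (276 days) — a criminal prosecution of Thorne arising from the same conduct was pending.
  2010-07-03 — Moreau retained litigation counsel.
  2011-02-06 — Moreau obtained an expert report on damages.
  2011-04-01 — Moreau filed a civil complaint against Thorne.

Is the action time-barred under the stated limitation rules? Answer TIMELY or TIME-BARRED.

TIME-BARRED

The limitation period began to run on 2004-09-08.
The untolled deadline — 54 months after 2004-09-08 — is 2009-03-08.
The emergency suspension of filing deadlines from 2007-11-17 to 2008-11-14 tolled the period for 363 days, extending the deadline to 2010-03-06.
The pending criminal prosecution from 2009-10-18 to 2010-07-21 tolled the period for 276 days, extending the deadline to 2010-12-07.
Nothing else in the chronology tolls or restarts the period.
Filing on 2011-04-01 missed the 2010-12-07 deadline — the action is time-barred.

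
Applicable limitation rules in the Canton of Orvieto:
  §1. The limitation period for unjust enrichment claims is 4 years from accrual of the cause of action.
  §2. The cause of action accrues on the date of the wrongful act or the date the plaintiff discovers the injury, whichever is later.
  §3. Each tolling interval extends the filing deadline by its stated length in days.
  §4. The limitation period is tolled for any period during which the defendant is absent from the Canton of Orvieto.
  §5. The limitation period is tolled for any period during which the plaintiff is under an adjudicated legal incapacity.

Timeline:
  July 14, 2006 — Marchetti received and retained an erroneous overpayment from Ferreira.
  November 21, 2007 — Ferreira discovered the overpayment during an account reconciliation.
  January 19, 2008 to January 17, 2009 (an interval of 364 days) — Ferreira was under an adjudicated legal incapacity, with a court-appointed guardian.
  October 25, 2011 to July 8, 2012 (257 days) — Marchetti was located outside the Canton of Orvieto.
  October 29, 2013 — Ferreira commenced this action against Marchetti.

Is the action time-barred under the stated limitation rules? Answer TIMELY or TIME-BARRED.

TIME-BARRED

Because discovery on November 21, 2007 post-dates the July 14, 2006 act, accrual under the later-of rule falls on November 21, 2007.
The untolled deadline — 4 years after November 21, 2007 — is November 21, 2011.
The period was tolled for 364 days by the plaintiff's legal incapacity (January 19, 2008 to January 17, 2009), pushing the deadline to November 19, 2012.
The defendant's absence from the jurisdiction from October 25, 2011 to July 8, 2012 tolled the period for 257 days, extending the deadline to August 3, 2013.
Ferreira filed on October 29, 2013, after the August 3, 2013 deadline, so the action is time-barred.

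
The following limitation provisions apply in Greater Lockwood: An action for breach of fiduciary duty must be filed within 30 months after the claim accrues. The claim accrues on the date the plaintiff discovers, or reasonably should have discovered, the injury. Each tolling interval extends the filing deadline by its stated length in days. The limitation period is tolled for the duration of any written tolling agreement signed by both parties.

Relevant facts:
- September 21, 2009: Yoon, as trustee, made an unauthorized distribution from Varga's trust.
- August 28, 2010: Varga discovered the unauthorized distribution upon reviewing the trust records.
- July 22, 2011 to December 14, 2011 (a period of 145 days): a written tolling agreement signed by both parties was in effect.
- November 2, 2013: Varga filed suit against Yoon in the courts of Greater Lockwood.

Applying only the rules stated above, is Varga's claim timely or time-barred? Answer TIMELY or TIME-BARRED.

TIME-BARRED

The claim did not accrue until Varga discovered the injury on August 28, 2010; the September 21, 2009 act date does not start the clock under the stated rule.
Adding the 30 months base period to August 28, 2010 gives a deadline of February 28, 2013, before any tolling.
Because the written tolling agreement ran from July 22, 2011 to December 14, 2011, the deadline is extended by 145 days to July 23, 2013.
Filing on November 2, 2013 missed the July 23, 2013 deadline — the action is time-barred.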